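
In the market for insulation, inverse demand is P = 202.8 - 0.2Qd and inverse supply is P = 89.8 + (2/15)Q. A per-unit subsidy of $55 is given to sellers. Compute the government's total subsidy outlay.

Government cost = $27720

Pre-subsidy: 202.8 - 0.2Q = 89.8 + (2/15)Q gives Q* = 339 and P* = 135.
With the subsidy, sellers receive Ps = Pb + 55 for each unit, where Pb is the price buyers pay.
On the curves, Pb = 202.8 - 0.2Q and Ps = 89.8 + (2/15)Q; the wedge Ps − Pb = 55 gives 89.8 + (2/15)Q − (202.8 - 0.2Q) = 55, so Q' = 504.
Then Pb = 202.8 − 0.2·504 = 102 and Ps = 89.8 + (2/15)·504 = 157.
Government outlay = subsidy × quantity = 55 × 504 = 27720.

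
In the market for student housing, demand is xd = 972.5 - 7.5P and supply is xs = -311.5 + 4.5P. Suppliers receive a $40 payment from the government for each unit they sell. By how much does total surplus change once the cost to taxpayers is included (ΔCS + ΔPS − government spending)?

Net change in total surplus = -$2250

Pre-subsidy: 972.5 - 7.5P = -311.5 + 4.5P gives P* = 107, x* = 170.
With the subsidy, sellers receive Ps = Pb + 40 for each unit, where Pb is the price buyers pay.
Supply in terms of Pb becomes xs = -311.5 + 4.5(Pb + 40) = -131.5 + 4.5Pb. Setting this equal to demand: 972.5 - 7.5Pb = -131.5 + 4.5Pb, so Pb = 92.
Sellers receive Ps = 92 + 40 = 132; x' = 972.5 − 7.5·92 = 282.5.
ΔCS = ½(170 + 282.5)(107 − 92) = 3393.75; ΔPS = ½(170 + 282.5)(132 − 107) = 5656.25.
Government spending = 40 × 282.5 = 11300.
Net change = 3393.75 + 5656.25 − 11300 = -2250. The loss equals the DWL triangle ½·40·112.5.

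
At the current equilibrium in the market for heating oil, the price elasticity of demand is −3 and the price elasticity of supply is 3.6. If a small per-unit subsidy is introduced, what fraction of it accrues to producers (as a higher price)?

For a small subsidy around the equilibrium, the benefit split depends on the relative slopes, which at a point are proportional to the elasticities.
Buyer share = εs/(εs + |εd|) = 3.6/(3.6 + 3) = 6/11; seller share = |εd|/(εs + |εd|) = 5/11.
So producers capture 5/11 of the subsidy.

Producer share = 5/11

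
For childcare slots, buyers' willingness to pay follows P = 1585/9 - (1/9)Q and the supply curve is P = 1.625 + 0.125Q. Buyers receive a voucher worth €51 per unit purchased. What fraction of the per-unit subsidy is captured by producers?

Pre-subsidy: 1585/9 - (1/9)Q = 1.625 + 0.125Q gives Q* = 739 and P* = 94.
With the rebate, buyers effectively pay Pb = Ps − 51, where Ps is the price sellers receive.
On the curves, Pb = 1585/9 - (1/9)Q and Ps = 1.625 + 0.125Q; the wedge Ps − Pb = 51 gives 1.625 + 0.125Q − (1585/9 - (1/9)Q) = 51, so Q' = 955.
Then Pb = 1585/9 − (1/9)·955 = 70 and Ps = 1.625 + 0.125·955 = 121.
Buyers' price falls by P* − Pb = 94 − 70 = 24; sellers' price rises by Ps − P* = 121 − 94 = 27.
So producers capture 27/51 = 9/17 of each unit of subsidy.

Producer share = 9/17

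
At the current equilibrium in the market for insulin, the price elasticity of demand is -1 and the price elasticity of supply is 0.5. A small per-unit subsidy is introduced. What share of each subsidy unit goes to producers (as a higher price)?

Producer share = 2/3

For a small subsidy around the equilibrium, the benefit split depends on the relative slopes, which at a point are proportional to the elasticities.
Buyer share = εs/(εs + |εd|) = 0.5/(0.5 + 1) = 1/3; seller share = |εd|/(εs + |εd|) = 2/3.
So producers capture 2/3 of the subsidy.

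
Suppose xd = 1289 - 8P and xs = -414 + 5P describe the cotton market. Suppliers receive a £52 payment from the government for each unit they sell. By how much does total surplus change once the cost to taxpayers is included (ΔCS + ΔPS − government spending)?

Pre-subsidy: 1289 - 8P = -414 + 5P gives P* = 131, x* = 241.
With the subsidy, sellers receive Ps = Pb + 52 for each unit, where Pb is the price buyers pay.
Supply in terms of Pb becomes xs = -414 + 5(Pb + 52) = -154 + 5Pb. Setting this equal to demand: 1289 - 8Pb = -154 + 5Pb, so Pb = 111.
Sellers receive Ps = 111 + 52 = 163; x' = 1289 − 8·111 = 401.
ΔCS = ½(241 + 401)(131 − 111) = 6420; ΔPS = ½(241 + 401)(163 − 131) = 10272.
Government spending = 52 × 401 = 20852.
Net change = 6420 + 10272 − 20852 = -4160. The loss equals the DWL triangle ½·52·160.

Net change in total surplus = -£4160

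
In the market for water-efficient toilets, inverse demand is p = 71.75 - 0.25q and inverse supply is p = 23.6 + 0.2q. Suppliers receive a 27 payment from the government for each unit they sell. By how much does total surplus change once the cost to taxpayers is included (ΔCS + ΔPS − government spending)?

Pre-subsidy: 71.75 - 0.25q = 23.6 + 0.2q gives q* = 107 and p* = 45.
With the subsidy, sellers receive ps = pb + 27 for each unit, where pb is the price buyers pay.
On the curves, pb = 71.75 - 0.25q and ps = 23.6 + 0.2q; the wedge ps − pb = 27 gives 23.6 + 0.2q − (71.75 - 0.25q) = 27, so q' = 167.
Then pb = 71.75 − 0.25·167 = 30 and ps = 23.6 + 0.2·167 = 57.
ΔCS = ½(107 + 167)(45 − 30) = 2055; ΔPS = ½(107 + 167)(57 − 45) = 1644.
Government spending = 27 × 167 = 4509.
Net change = 2055 + 1644 − 4509 = -810. The loss equals the DWL triangle ½·27·60.

Net change in total surplus = -810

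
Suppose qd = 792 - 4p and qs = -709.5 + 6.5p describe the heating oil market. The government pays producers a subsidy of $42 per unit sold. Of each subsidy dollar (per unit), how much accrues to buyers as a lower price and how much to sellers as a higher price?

Pre-subsidy: 792 - 4p = -709.5 + 6.5p gives p* = 143, q* = 220.
With the subsidy, sellers receive ps = pb + 42 for each unit, where pb is the price buyers pay.
Supply in terms of pb becomes qs = -709.5 + 6.5(pb + 42) = -436.5 + 6.5pb. Setting this equal to demand: 792 - 4pb = -436.5 + 6.5pb, so pb = 117.
Sellers receive ps = 117 + 42 = 159; q' = 792 − 4·117 = 324.
Buyers' price falls by p* − pb = 143 − 117 = 26; sellers' price rises by ps − p* = 159 − 143 = 16.

Buyers gain $26 per unit; sellers gain $16 per unit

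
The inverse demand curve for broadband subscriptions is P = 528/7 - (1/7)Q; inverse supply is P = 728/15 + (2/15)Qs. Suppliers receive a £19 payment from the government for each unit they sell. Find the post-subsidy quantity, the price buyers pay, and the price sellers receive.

Pre-subsidy: 528/7 - (1/7)Q = 728/15 + (2/15)Q gives Q* = 2824/29 and P* = 1784/29.
With the subsidy, sellers receive Ps = Pb + 19 for each unit, where Pb is the price buyers pay.
On the curves, Pb = 528/7 - (1/7)Q and Ps = 728/15 + (2/15)Q; the wedge Ps − Pb = 19 gives 728/15 + (2/15)Q − (528/7 - (1/7)Q) = 19, so Q' = 4819/29.
Then Pb = 528/7 − (1/7)·(4819/29) = 1499/29 and Ps = 728/15 + (2/15)·(4819/29) = 2050/29.

Q' = 4819/29; buyers pay 1499/29; sellers receive 2050/29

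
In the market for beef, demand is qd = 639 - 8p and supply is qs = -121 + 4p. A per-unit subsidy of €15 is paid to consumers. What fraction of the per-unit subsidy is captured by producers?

Producer share = 2/3

Pre-subsidy: 639 - 8p = -121 + 4p gives p* = 190/3, q* = 397/3.
With the rebate, buyers effectively pay pb = ps − 15, where ps is the price sellers receive.
Demand in terms of ps becomes qd = 639 − 8(ps − 15) = 759 - 8ps. Setting this equal to supply: 759 - 8ps = -121 + 4ps, so ps = 220/3.
Buyers pay pb = 220/3 − 15 = 175/3; q' = -121 + 4·(220/3) = 517/3.
Buyers' price falls by p* − pb = 190/3 − 175/3 = 5; sellers' price rises by ps − p* = 220/3 − 190/3 = 10.
So producers capture 10/15 = 2/3 of each unit of subsidy.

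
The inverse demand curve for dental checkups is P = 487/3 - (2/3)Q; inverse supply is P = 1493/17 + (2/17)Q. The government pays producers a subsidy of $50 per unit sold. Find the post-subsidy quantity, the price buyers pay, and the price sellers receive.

Pre-subsidy: 487/3 - (2/3)Q = 1493/17 + (2/17)Q gives Q* = 95 and P* = 99.
With the subsidy, sellers receive Ps = Pb + 50 for each unit, where Pb is the price buyers pay.
On the curves, Pb = 487/3 - (2/3)Q and Ps = 1493/17 + (2/17)Q; the wedge Ps − Pb = 50 gives 1493/17 + (2/17)Q − (487/3 - (2/3)Q) = 50, so Q' = 158.75.
Then Pb = 487/3 − (2/3)·158.75 = 56.5 and Ps = 1493/17 + (2/17)·158.75 = 106.5.

Q' = 158.75; buyers pay $56.5; sellers receive $106.5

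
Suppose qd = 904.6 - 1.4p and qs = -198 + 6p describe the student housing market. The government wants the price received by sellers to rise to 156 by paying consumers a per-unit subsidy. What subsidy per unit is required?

At a seller price of 156, quantity supplied is -198 + 6·156 = 738.
Buyers absorb 738 only when they pay pb with 904.6 − 1.4·pb = 738, i.e. pb = 119.
s = ps − pb = 156 − 119 = 37.

Required subsidy s = 37 per unit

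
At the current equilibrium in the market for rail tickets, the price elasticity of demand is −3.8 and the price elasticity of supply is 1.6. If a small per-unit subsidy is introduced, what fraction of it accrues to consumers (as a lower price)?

Consumer share = 8/27

For a small subsidy around the equilibrium, the benefit split depends on the relative slopes, which at a point are proportional to the elasticities.
Buyer share = εs/(εs + |εd|) = 1.6/(1.6 + 3.8) = 8/27; seller share = |εd|/(εs + |εd|) = 19/27.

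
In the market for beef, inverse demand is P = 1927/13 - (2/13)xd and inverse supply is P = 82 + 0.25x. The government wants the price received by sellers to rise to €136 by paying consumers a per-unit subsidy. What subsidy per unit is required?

At a seller price of 136, quantity supplied is -328 + 4·136 = 216.
Buyers absorb 216 only when they pay Pb = 1927/13 − (2/13)·216 = 115.
s = Ps − Pb = 136 − 115 = 21.

Required subsidy s = €21 per unit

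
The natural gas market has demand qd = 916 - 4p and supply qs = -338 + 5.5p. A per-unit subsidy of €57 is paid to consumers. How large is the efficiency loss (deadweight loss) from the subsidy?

Pre-subsidy: 916 - 4p = -338 + 5.5p gives p* = 132, q* = 388.
With the rebate, buyers effectively pay pb = ps − 57, where ps is the price sellers receive.
Demand in terms of ps becomes qd = 916 − 4(ps − 57) = 1144 - 4ps. Setting this equal to supply: 1144 - 4ps = -338 + 5.5ps, so ps = 156.
Buyers pay pb = 156 − 57 = 99; q' = -338 + 5.5·156 = 520.
The subsidy expands output by 520 − 388 = 132 past the efficient level; on those units the gap between marginal cost and willingness to pay runs from 0 up to 57.
DWL = ½ × 57 × 132 = 3762.

Deadweight loss = €3762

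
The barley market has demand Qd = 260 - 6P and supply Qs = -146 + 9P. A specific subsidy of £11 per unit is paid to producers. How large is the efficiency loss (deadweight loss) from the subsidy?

Pre-subsidy: 260 - 6P = -146 + 9P gives P* = 406/15, Q* = 97.6.
With the subsidy, sellers receive Ps = Pb + 11 for each unit, where Pb is the price buyers pay.
Supply in terms of Pb becomes Qs = -146 + 9(Pb + 11) = -47 + 9Pb. Setting this equal to demand: 260 - 6Pb = -47 + 9Pb, so Pb = 307/15.
Sellers receive Ps = 307/15 + 11 = 472/15; Q' = 260 − 6·(307/15) = 137.2.
The subsidy expands output by 137.2 − 97.6 = 39.6 past the efficient level; on those units the gap between marginal cost and willingness to pay runs from 0 up to 11.
DWL = ½ × 11 × 39.6 = 217.8.

Deadweight loss = £217.8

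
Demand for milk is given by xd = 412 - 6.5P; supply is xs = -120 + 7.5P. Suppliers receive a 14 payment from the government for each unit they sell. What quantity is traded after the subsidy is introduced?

Pre-subsidy: 412 - 6.5P = -120 + 7.5P gives P* = 38, x* = 165.
With the subsidy, sellers receive Ps = Pb + 14 for each unit, where Pb is the price buyers pay.
Supply in terms of Pb becomes xs = -120 + 7.5(Pb + 14) = -15 + 7.5Pb. Setting this equal to demand: 412 - 6.5Pb = -15 + 7.5Pb, so Pb = 30.5.
Sellers receive Ps = 30.5 + 14 = 44.5; x' = 412 − 6.5·30.5 = 213.75.

x' = 213.75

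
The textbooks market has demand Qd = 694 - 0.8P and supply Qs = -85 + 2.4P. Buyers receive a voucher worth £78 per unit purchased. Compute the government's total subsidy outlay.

Pre-subsidy: 694 - 0.8P = -85 + 2.4P gives P* = 243.4375, Q* = 499.25.
With the rebate, buyers effectively pay Pb = Ps − 78, where Ps is the price sellers receive.
Demand in terms of Ps becomes Qd = 694 − 0.8(Ps − 78) = 756.4 - 0.8Ps. Setting this equal to supply: 756.4 - 0.8Ps = -85 + 2.4Ps, so Ps = 262.9375.
Buyers pay Pb = 262.9375 − 78 = 184.9375; Q' = -85 + 2.4·262.9375 = 546.05.
Government outlay = subsidy × quantity = 78 × 546.05 = 42591.9.

Government cost = £42591.9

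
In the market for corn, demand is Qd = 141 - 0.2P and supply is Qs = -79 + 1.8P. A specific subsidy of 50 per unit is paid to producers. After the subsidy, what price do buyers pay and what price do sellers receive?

Pre-subsidy: 141 - 0.2P = -79 + 1.8P gives P* = 110, Q* = 119.
With the subsidy, sellers receive Ps = Pb + 50 for each unit, where Pb is the price buyers pay.
Supply in terms of Pb becomes Qs = -79 + 1.8(Pb + 50) = 11 + 1.8Pb. Setting this equal to demand: 141 - 0.2Pb = 11 + 1.8Pb, so Pb = 65.
Sellers receive Ps = 65 + 50 = 115; Q' = 141 − 0.2·65 = 128.

Buyers pay 65; sellers receive 115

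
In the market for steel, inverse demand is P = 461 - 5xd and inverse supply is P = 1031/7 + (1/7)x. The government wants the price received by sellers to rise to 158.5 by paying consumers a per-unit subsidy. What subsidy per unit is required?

At a seller price of 158.5, quantity supplied is -1031 + 7·158.5 = 78.5.
Buyers absorb 78.5 only when they pay Pb = 461 − 5·78.5 = 68.5.
s = Ps − Pb = 158.5 − 68.5 = 90.

Required subsidy s = 90 per unit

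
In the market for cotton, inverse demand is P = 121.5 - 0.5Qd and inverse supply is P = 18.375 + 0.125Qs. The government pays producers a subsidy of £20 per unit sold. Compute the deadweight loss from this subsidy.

Deadweight loss = £320

Pre-subsidy: 121.5 - 0.5Q = 18.375 + 0.125Q gives Q* = 165 and P* = 39.
With the subsidy, sellers receive Ps = Pb + 20 for each unit, where Pb is the price buyers pay.
On the curves, Pb = 121.5 - 0.5Q and Ps = 18.375 + 0.125Q; the wedge Ps − Pb = 20 gives 18.375 + 0.125Q − (121.5 - 0.5Q) = 20, so Q' = 197.
Then Pb = 121.5 − 0.5·197 = 23 and Ps = 18.375 + 0.125·197 = 43.
The subsidy expands output by 197 − 165 = 32 past the efficient level; on those units the gap between marginal cost and willingness to pay runs from 0 up to 20.
DWL = ½ × 20 × 32 = 320.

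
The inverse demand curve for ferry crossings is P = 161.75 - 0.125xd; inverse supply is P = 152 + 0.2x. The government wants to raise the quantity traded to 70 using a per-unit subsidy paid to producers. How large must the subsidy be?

Required subsidy s = 13 per unit

At x = 70, from the demand curve buyers pay Pb = 161.75 − 0.125·70 = 153; from the supply curve sellers need Ps = 152 + 0.2·70 = 166.
The subsidy must fill the gap: s = Ps − Pb = 166 − 153 = 13.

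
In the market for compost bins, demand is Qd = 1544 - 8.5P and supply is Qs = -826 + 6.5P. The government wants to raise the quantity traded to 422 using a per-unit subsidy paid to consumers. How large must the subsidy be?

Required subsidy s = 60 per unit

At Q = 422, invert demand for the buyer price: Pb = (1544 − 422)/8.5 = 132; invert supply for the seller price: Ps = (422 − (-826))/6.5 = 192.
The subsidy must fill the gap: s = Ps − Pb = 192 − 132 = 60.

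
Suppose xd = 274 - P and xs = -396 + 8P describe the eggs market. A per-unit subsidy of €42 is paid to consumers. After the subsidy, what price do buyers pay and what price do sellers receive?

Buyers pay 334/9; sellers receive 712/9

Pre-subsidy: 274 - P = -396 + 8P gives P* = 670/9, x* = 1796/9.
With the rebate, buyers effectively pay Pb = Ps − 42, where Ps is the price sellers receive.
Demand in terms of Ps becomes xd = 274 − 1(Ps − 42) = 316 - Ps. Setting this equal to supply: 316 - Ps = -396 + 8Ps, so Ps = 712/9.
Buyers pay Pb = 712/9 − 42 = 334/9; x' = -396 + 8·(712/9) = 2132/9.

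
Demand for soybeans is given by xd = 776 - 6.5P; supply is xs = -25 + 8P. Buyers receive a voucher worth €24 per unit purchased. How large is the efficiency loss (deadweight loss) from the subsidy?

Deadweight loss = 29952/29

Pre-subsidy: 776 - 6.5P = -25 + 8P gives P* = 1602/29, x* = 12091/29.
With the rebate, buyers effectively pay Pb = Ps − 24, where Ps is the price sellers receive.
Demand in terms of Ps becomes xd = 776 − 6.5(Ps − 24) = 932 - 6.5Ps. Setting this equal to supply: 932 - 6.5Ps = -25 + 8Ps, so Ps = 66.
Buyers pay Pb = 66 − 24 = 42; x' = -25 + 8·66 = 503.
The subsidy expands output by 503 − 12091/29 = 2496/29 past the efficient level; on those units the gap between marginal cost and willingness to pay runs from 0 up to 24.
DWL = ½ × 24 × 2496/29 = 29952/29.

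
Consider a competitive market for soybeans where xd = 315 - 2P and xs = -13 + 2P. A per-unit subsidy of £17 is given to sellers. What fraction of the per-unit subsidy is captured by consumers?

Consumer share = 0.5

Pre-subsidy: 315 - 2P = -13 + 2P gives P* = 82, x* = 151.
With the subsidy, sellers receive Ps = Pb + 17 for each unit, where Pb is the price buyers pay.
Supply in terms of Pb becomes xs = -13 + 2(Pb + 17) = 21 + 2Pb. Setting this equal to demand: 315 - 2Pb = 21 + 2Pb, so Pb = 73.5.
Sellers receive Ps = 73.5 + 17 = 90.5; x' = 315 − 2·73.5 = 168.
Buyers' price falls by P* − Pb = 82 − 73.5 = 8.5; sellers' price rises by Ps − P* = 90.5 − 82 = 8.5.
So consumers capture 8.5/17 = 0.5 of each unit of subsidy.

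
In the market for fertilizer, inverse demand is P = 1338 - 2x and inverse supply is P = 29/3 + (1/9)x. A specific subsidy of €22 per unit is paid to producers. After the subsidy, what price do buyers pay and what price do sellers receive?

Pre-subsidy: 1338 - 2x = 29/3 + (1/9)x gives x* = 11955/19 and P* = 1512/19.
With the subsidy, sellers receive Ps = Pb + 22 for each unit, where Pb is the price buyers pay.
On the curves, Pb = 1338 - 2x and Ps = 29/3 + (1/9)x; the wedge Ps − Pb = 22 gives 29/3 + (1/9)x − (1338 - 2x) = 22, so x' = 12153/19.
Then Pb = 1338 − 2·(12153/19) = 1116/19 and Ps = 29/3 + (1/9)·(12153/19) = 1534/19.

Buyers pay 1116/19; sellers receive 1534/19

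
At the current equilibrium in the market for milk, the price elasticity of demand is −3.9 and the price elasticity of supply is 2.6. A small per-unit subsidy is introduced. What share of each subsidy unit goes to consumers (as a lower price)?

Consumer share = 0.4

For a small subsidy around the equilibrium, the benefit split depends on the relative slopes, which at a point are proportional to the elasticities.
Buyer share = εs/(εs + |εd|) = 2.6/(2.6 + 3.9) = 0.4; seller share = |εd|/(εs + |εd|) = 0.6.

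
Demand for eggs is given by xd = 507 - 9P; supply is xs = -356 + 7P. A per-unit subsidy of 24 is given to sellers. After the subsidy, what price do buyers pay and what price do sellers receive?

Pre-subsidy: 507 - 9P = -356 + 7P gives P* = 53.9375, x* = 21.5625.
With the subsidy, sellers receive Ps = Pb + 24 for each unit, where Pb is the price buyers pay.
Supply in terms of Pb becomes xs = -356 + 7(Pb + 24) = -188 + 7Pb. Setting this equal to demand: 507 - 9Pb = -188 + 7Pb, so Pb = 43.4375.
Sellers receive Ps = 43.4375 + 24 = 67.4375; x' = 507 − 9·43.4375 = 116.0625.

Buyers pay 43.4375; sellers receive 67.4375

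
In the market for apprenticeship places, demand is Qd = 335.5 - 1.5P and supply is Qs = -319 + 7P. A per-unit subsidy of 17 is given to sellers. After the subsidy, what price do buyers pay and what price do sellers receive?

Buyers pay 63; sellers receive 80

Pre-subsidy: 335.5 - 1.5P = -319 + 7P gives P* = 77, Q* = 220.
With the subsidy, sellers receive Ps = Pb + 17 for each unit, where Pb is the price buyers pay.
Supply in terms of Pb becomes Qs = -319 + 7(Pb + 17) = -200 + 7Pb. Setting this equal to demand: 335.5 - 1.5Pb = -200 + 7Pb, so Pb = 63.
Sellers receive Ps = 63 + 17 = 80; Q' = 335.5 − 1.5·63 = 241.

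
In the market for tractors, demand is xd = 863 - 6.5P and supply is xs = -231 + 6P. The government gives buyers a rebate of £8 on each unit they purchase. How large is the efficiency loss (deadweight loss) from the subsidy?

Pre-subsidy: 863 - 6.5P = -231 + 6P gives P* = 87.52, x* = 294.12.
With the rebate, buyers effectively pay Pb = Ps − 8, where Ps is the price sellers receive.
Demand in terms of Ps becomes xd = 863 − 6.5(Ps − 8) = 915 - 6.5Ps. Setting this equal to supply: 915 - 6.5Ps = -231 + 6Ps, so Ps = 91.68.
Buyers pay Pb = 91.68 − 8 = 83.68; x' = -231 + 6·91.68 = 319.08.
The subsidy expands output by 319.08 − 294.12 = 24.96 past the efficient level; on those units the gap between marginal cost and willingness to pay runs from 0 up to 8.
DWL = ½ × 8 × 24.96 = 99.84.

Deadweight loss = £99.84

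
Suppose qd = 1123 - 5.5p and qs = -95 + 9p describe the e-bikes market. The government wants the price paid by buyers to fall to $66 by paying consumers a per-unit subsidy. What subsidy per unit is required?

Required subsidy s = $29 per unit

At a buyer price of 66, quantity demanded is 1123 − 5.5·66 = 760.
Sellers supply 760 only when they receive ps with -95 + 9·ps = 760, i.e. ps = 95.
s = ps − pb = 95 − 66 = 29.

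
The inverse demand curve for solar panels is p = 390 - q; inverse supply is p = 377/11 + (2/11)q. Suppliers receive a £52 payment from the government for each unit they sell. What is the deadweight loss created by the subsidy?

Pre-subsidy: 390 - q = 377/11 + (2/11)q gives q* = 301 and p* = 89.
With the subsidy, sellers receive ps = pb + 52 for each unit, where pb is the price buyers pay.
On the curves, pb = 390 - q and ps = 377/11 + (2/11)q; the wedge ps − pb = 52 gives 377/11 + (2/11)q − (390 - q) = 52, so q' = 345.
Then pb = 390 − 1·345 = 45 and ps = 377/11 + (2/11)·345 = 97.
The subsidy expands output by 345 − 301 = 44 past the efficient level; on those units the gap between marginal cost and willingness to pay runs from 0 up to 52.
DWL = ½ × 52 × 44 = 1144.

Deadweight loss = £1144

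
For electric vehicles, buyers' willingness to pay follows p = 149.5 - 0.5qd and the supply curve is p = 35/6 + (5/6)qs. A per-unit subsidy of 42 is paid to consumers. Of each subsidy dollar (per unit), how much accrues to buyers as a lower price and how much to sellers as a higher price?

Buyers gain 15.75 per unit; sellers gain 26.25 per unit

Pre-subsidy: 149.5 - 0.5q = 35/6 + (5/6)q gives q* = 107.75 and p* = 95.625.
With the rebate, buyers effectively pay pb = ps − 42, where ps is the price sellers receive.
On the curves, pb = 149.5 - 0.5q and ps = 35/6 + (5/6)q; the wedge ps − pb = 42 gives 35/6 + (5/6)q − (149.5 - 0.5q) = 42, so q' = 139.25.
Then pb = 149.5 − 0.5·139.25 = 79.875 and ps = 35/6 + (5/6)·139.25 = 121.875.
Buyers' price falls by p* − pb = 95.625 − 79.875 = 15.75; sellers' price rises by ps − p* = 121.875 − 95.625 = 26.25.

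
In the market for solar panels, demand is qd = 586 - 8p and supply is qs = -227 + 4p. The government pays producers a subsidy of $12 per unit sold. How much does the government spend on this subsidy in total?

Pre-subsidy: 586 - 8p = -227 + 4p gives p* = 67.75, q* = 44.
With the subsidy, sellers receive ps = pb + 12 for each unit, where pb is the price buyers pay.
Supply in terms of pb becomes qs = -227 + 4(pb + 12) = -179 + 4pb. Setting this equal to demand: 586 - 8pb = -179 + 4pb, so pb = 63.75.
Sellers receive ps = 63.75 + 12 = 75.75; q' = 586 − 8·63.75 = 76.
Government outlay = subsidy × quantity = 12 × 76 = 912.

Government cost = $912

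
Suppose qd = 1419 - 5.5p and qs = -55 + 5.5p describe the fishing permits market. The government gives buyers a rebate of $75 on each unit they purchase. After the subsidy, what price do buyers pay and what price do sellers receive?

Pre-subsidy: 1419 - 5.5p = -55 + 5.5p gives p* = 134, q* = 682.
With the rebate, buyers effectively pay pb = ps − 75, where ps is the price sellers receive.
Demand in terms of ps becomes qd = 1419 − 5.5(ps − 75) = 1831.5 - 5.5ps. Setting this equal to supply: 1831.5 - 5.5ps = -55 + 5.5ps, so ps = 171.5.
Buyers pay pb = 171.5 − 75 = 96.5; q' = -55 + 5.5·171.5 = 888.25.

Buyers pay $96.5; sellers receive $171.5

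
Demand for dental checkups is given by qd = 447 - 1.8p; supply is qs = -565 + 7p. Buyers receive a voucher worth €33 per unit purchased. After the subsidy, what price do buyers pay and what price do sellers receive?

Pre-subsidy: 447 - 1.8p = -565 + 7p gives p* = 115, q* = 240.
With the rebate, buyers effectively pay pb = ps − 33, where ps is the price sellers receive.
Demand in terms of ps becomes qd = 447 − 1.8(ps − 33) = 506.4 - 1.8ps. Setting this equal to supply: 506.4 - 1.8ps = -565 + 7ps, so ps = 121.75.
Buyers pay pb = 121.75 − 33 = 88.75; q' = -565 + 7·121.75 = 287.25.

Buyers pay €88.75; sellers receive €121.75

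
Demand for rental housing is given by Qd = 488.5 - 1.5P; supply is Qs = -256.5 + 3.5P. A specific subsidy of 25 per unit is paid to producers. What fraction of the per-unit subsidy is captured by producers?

Pre-subsidy: 488.5 - 1.5P = -256.5 + 3.5P gives P* = 149, Q* = 265.
With the subsidy, sellers receive Ps = Pb + 25 for each unit, where Pb is the price buyers pay.
Supply in terms of Pb becomes Qs = -256.5 + 3.5(Pb + 25) = -169 + 3.5Pb. Setting this equal to demand: 488.5 - 1.5Pb = -169 + 3.5Pb, so Pb = 131.5.
Sellers receive Ps = 131.5 + 25 = 156.5; Q' = 488.5 − 1.5·131.5 = 291.25.
Buyers' price falls by P* − Pb = 149 − 131.5 = 17.5; sellers' price rises by Ps − P* = 156.5 − 149 = 7.5.
So producers capture 7.5/25 = 0.3 of each unit of subsidy.

Producer share = 0.3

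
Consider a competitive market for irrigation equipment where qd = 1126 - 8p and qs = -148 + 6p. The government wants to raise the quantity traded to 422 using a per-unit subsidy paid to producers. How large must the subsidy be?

At q = 422, invert demand for the buyer price: pb = (1126 − 422)/8 = 88; invert supply for the seller price: ps = (422 − (-148))/6 = 95.
The subsidy must fill the gap: s = ps − pb = 95 − 88 = 7.

Required subsidy s = 7 per unit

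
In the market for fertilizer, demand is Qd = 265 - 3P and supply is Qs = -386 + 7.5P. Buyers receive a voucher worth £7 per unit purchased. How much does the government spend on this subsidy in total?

Pre-subsidy: 265 - 3P = -386 + 7.5P gives P* = 62, Q* = 79.
With the rebate, buyers effectively pay Pb = Ps − 7, where Ps is the price sellers receive.
Demand in terms of Ps becomes Qd = 265 − 3(Ps − 7) = 286 - 3Ps. Setting this equal to supply: 286 - 3Ps = -386 + 7.5Ps, so Ps = 64.
Buyers pay Pb = 64 − 7 = 57; Q' = -386 + 7.5·64 = 94.
Government outlay = subsidy × quantity = 7 × 94 = 658.

Government cost = £658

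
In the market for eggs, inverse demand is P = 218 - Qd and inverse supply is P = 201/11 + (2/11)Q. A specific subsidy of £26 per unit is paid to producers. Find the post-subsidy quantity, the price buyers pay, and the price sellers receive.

Q' = 191; buyers pay £27; sellers receive £53

Pre-subsidy: 218 - Q = 201/11 + (2/11)Q gives Q* = 169 and P* = 49.
With the subsidy, sellers receive Ps = Pb + 26 for each unit, where Pb is the price buyers pay.
On the curves, Pb = 218 - Q and Ps = 201/11 + (2/11)Q; the wedge Ps − Pb = 26 gives 201/11 + (2/11)Q − (218 - Q) = 26, so Q' = 191.
Then Pb = 218 − 1·191 = 27 and Ps = 201/11 + (2/11)·191 = 53.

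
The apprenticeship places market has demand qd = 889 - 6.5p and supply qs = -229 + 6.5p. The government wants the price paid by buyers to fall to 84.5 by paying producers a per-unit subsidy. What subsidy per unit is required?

At a buyer price of 84.5, quantity demanded is 889 − 6.5·84.5 = 339.75.
Sellers supply 339.75 only when they receive ps with -229 + 6.5·ps = 339.75, i.e. ps = 87.5.
s = ps − pb = 87.5 − 84.5 = 3.

Required subsidy s = 3 per unit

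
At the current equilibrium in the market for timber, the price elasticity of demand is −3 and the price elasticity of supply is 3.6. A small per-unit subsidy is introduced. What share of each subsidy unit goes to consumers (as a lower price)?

For a small subsidy around the equilibrium, the benefit split depends on the relative slopes, which at a point are proportional to the elasticities.
Buyer share = εs/(εs + |εd|) = 3.6/(3.6 + 3) = 6/11; seller share = |εd|/(εs + |εd|) = 5/11.

Consumer share = 6/11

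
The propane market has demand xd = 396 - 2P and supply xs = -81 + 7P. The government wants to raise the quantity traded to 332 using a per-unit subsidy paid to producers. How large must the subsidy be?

At x = 332, invert demand for the buyer price: Pb = (396 − 332)/2 = 32; invert supply for the seller price: Ps = (332 − (-81))/7 = 59.
The subsidy must fill the gap: s = Ps − Pb = 59 − 32 = 27.

Required subsidy s = 27 per unit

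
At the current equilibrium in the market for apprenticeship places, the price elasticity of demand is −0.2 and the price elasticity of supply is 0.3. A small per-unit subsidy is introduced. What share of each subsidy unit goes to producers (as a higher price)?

For a small subsidy around the equilibrium, the benefit split depends on the relative slopes, which at a point are proportional to the elasticities.
Buyer share = εs/(εs + |εd|) = 0.3/(0.3 + 0.2) = 0.6; seller share = |εd|/(εs + |εd|) = 0.4.
So producers capture 0.4 of the subsidy.

Producer share = 0.4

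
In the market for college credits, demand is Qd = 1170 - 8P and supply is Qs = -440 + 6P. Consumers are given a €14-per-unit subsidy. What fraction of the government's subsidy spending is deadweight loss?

DWL / government spending = 12/149

Pre-subsidy: 1170 - 8P = -440 + 6P gives P* = 115, Q* = 250.
With the rebate, buyers effectively pay Pb = Ps − 14, where Ps is the price sellers receive.
Demand in terms of Ps becomes Qd = 1170 − 8(Ps − 14) = 1282 - 8Ps. Setting this equal to supply: 1282 - 8Ps = -440 + 6Ps, so Ps = 123.
Buyers pay Pb = 123 − 14 = 109; Q' = -440 + 6·123 = 298.
ΔCS = ½(250 + 298)(115 − 109) = 1644; ΔPS = ½(250 + 298)(123 − 115) = 2192.
Government spending = 14 × 298 = 4172.
DWL = ½ × 14 × (298 − 250) = 336; fraction = 336 / 4172 = 12/149.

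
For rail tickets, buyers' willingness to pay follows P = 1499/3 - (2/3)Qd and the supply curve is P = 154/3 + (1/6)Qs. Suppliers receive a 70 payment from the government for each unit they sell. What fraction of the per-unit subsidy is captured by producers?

Pre-subsidy: 1499/3 - (2/3)Q = 154/3 + (1/6)Q gives Q* = 538 and P* = 141.
With the subsidy, sellers receive Ps = Pb + 70 for each unit, where Pb is the price buyers pay.
On the curves, Pb = 1499/3 - (2/3)Q and Ps = 154/3 + (1/6)Q; the wedge Ps − Pb = 70 gives 154/3 + (1/6)Q − (1499/3 - (2/3)Q) = 70, so Q' = 622.
Then Pb = 1499/3 − (2/3)·622 = 85 and Ps = 154/3 + (1/6)·622 = 155.
Buyers' price falls by P* − Pb = 141 − 85 = 56; sellers' price rises by Ps − P* = 155 − 141 = 14.
So producers capture 14/70 = 0.2 of each unit of subsidy.

Producer share = 0.2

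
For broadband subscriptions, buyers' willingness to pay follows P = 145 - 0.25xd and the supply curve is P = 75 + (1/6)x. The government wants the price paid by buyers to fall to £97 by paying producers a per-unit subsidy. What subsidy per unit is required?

Required subsidy s = £10 per unit

At a buyer price of 97, quantity demanded is 580 − 4·97 = 192.
Sellers supply 192 only when they receive Ps = 75 + (1/6)·192 = 107.
s = Ps − Pb = 107 − 97 = 10.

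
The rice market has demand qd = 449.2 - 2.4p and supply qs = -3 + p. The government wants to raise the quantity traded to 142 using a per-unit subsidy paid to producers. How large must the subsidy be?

At q = 142, invert demand for the buyer price: pb = (449.2 − 142)/2.4 = 128; invert supply for the seller price: ps = (142 − (-3))/1 = 145.
The subsidy must fill the gap: s = ps − pb = 145 − 128 = 17.

Required subsidy s = 17 per unit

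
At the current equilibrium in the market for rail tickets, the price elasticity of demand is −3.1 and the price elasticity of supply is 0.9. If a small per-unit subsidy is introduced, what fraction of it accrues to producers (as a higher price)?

Producer share = 0.775

For a small subsidy around the equilibrium, the benefit split depends on the relative slopes, which at a point are proportional to the elasticities.
Buyer share = εs/(εs + |εd|) = 0.9/(0.9 + 3.1) = 0.225; seller share = |εd|/(εs + |εd|) = 0.775.
So producers capture 0.775 of the subsidy.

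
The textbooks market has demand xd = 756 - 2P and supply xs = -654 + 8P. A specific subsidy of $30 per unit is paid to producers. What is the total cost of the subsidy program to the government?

Pre-subsidy: 756 - 2P = -654 + 8P gives P* = 141, x* = 474.
With the subsidy, sellers receive Ps = Pb + 30 for each unit, where Pb is the price buyers pay.
Supply in terms of Pb becomes xs = -654 + 8(Pb + 30) = -414 + 8Pb. Setting this equal to demand: 756 - 2Pb = -414 + 8Pb, so Pb = 117.
Sellers receive Ps = 117 + 30 = 147; x' = 756 − 2·117 = 522.
Government outlay = subsidy × quantity = 30 × 522 = 15660.

Government cost = $15660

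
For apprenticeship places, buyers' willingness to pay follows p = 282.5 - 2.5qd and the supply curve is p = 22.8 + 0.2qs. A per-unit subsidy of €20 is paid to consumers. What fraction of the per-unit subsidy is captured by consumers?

Pre-subsidy: 282.5 - 2.5q = 22.8 + 0.2q gives q* = 2597/27 and p* = 1135/27.
With the rebate, buyers effectively pay pb = ps − 20, where ps is the price sellers receive.
On the curves, pb = 282.5 - 2.5q and ps = 22.8 + 0.2q; the wedge ps − pb = 20 gives 22.8 + 0.2q − (282.5 - 2.5q) = 20, so q' = 2797/27.
Then pb = 282.5 − 2.5·(2797/27) = 635/27 and ps = 22.8 + 0.2·(2797/27) = 1175/27.
Buyers' price falls by p* − pb = 1135/27 − 635/27 = 500/27; sellers' price rises by ps − p* = 1175/27 − 1135/27 = 40/27.
So consumers capture (500/27)/20 = 25/27 of each unit of subsidy.

Consumer share = 25/27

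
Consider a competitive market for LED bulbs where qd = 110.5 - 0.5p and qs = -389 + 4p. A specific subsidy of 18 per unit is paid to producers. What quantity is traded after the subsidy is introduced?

q' = 63

Pre-subsidy: 110.5 - 0.5p = -389 + 4p gives p* = 111, q* = 55.
With the subsidy, sellers receive ps = pb + 18 for each unit, where pb is the price buyers pay.
Supply in terms of pb becomes qs = -389 + 4(pb + 18) = -317 + 4pb. Setting this equal to demand: 110.5 - 0.5pb = -317 + 4pb, so pb = 95.
Sellers receive ps = 95 + 18 = 113; q' = 110.5 − 0.5·95 = 63.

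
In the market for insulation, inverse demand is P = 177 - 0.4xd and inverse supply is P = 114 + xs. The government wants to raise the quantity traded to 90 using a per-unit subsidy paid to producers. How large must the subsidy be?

Required subsidy s = 63 per unit

At x = 90, from the demand curve buyers pay Pb = 177 − 0.4·90 = 141; from the supply curve sellers need Ps = 114 + 1·90 = 204.
The subsidy must fill the gap: s = Ps − Pb = 204 − 141 = 63.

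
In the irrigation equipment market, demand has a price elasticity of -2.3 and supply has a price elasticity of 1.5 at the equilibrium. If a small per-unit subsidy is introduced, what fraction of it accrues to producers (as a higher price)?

For a small subsidy around the equilibrium, the benefit split depends on the relative slopes, which at a point are proportional to the elasticities.
Buyer share = εs/(εs + |εd|) = 1.5/(1.5 + 2.3) = 15/38; seller share = |εd|/(εs + |εd|) = 23/38.
So producers capture 23/38 of the subsidy.

Producer share = 23/38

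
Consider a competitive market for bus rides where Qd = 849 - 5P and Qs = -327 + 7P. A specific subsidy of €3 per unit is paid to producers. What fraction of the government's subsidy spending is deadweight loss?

Pre-subsidy: 849 - 5P = -327 + 7P gives P* = 98, Q* = 359.
With the subsidy, sellers receive Ps = Pb + 3 for each unit, where Pb is the price buyers pay.
Supply in terms of Pb becomes Qs = -327 + 7(Pb + 3) = -306 + 7Pb. Setting this equal to demand: 849 - 5Pb = -306 + 7Pb, so Pb = 96.25.
Sellers receive Ps = 96.25 + 3 = 99.25; Q' = 849 − 5·96.25 = 367.75.
ΔCS = ½(359 + 367.75)(98 − 96.25) = 635.90625; ΔPS = ½(359 + 367.75)(99.25 − 98) = 454.21875.
Government spending = 3 × 367.75 = 1103.25.
DWL = ½ × 3 × (367.75 − 359) = 13.125; fraction = 13.125 / 1103.25 = 35/2942.

DWL / government spending = 35/2942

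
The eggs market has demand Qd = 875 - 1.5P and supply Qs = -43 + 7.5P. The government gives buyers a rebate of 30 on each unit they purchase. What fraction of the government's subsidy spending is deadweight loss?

DWL / government spending = 75/3038

Pre-subsidy: 875 - 1.5P = -43 + 7.5P gives P* = 102, Q* = 722.
With the rebate, buyers effectively pay Pb = Ps − 30, where Ps is the price sellers receive.
Demand in terms of Ps becomes Qd = 875 − 1.5(Ps − 30) = 920 - 1.5Ps. Setting this equal to supply: 920 - 1.5Ps = -43 + 7.5Ps, so Ps = 107.
Buyers pay Pb = 107 − 30 = 77; Q' = -43 + 7.5·107 = 759.5.
ΔCS = ½(722 + 759.5)(102 − 77) = 18518.75; ΔPS = ½(722 + 759.5)(107 − 102) = 3703.75.
Government spending = 30 × 759.5 = 22785.
DWL = ½ × 30 × (759.5 − 722) = 562.5; fraction = 562.5 / 22785 = 75/3038.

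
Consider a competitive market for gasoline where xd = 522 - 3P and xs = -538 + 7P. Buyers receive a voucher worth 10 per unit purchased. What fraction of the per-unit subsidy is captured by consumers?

Pre-subsidy: 522 - 3P = -538 + 7P gives P* = 106, x* = 204.
With the rebate, buyers effectively pay Pb = Ps − 10, where Ps is the price sellers receive.
Demand in terms of Ps becomes xd = 522 − 3(Ps − 10) = 552 - 3Ps. Setting this equal to supply: 552 - 3Ps = -538 + 7Ps, so Ps = 109.
Buyers pay Pb = 109 − 10 = 99; x' = -538 + 7·109 = 225.
Buyers' price falls by P* − Pb = 106 − 99 = 7; sellers' price rises by Ps − P* = 109 − 106 = 3.
So consumers capture 7/10 = 0.7 of each unit of subsidy.

Consumer share = 0.7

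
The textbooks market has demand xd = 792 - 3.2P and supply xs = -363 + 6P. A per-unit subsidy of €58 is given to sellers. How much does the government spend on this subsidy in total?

Pre-subsidy: 792 - 3.2P = -363 + 6P gives P* = 5775/46, x* = 8976/23.
With the subsidy, sellers receive Ps = Pb + 58 for each unit, where Pb is the price buyers pay.
Supply in terms of Pb becomes xs = -363 + 6(Pb + 58) = -15 + 6Pb. Setting this equal to demand: 792 - 3.2Pb = -15 + 6Pb, so Pb = 4035/46.
Sellers receive Ps = 4035/46 + 58 = 6703/46; x' = 792 − 3.2·(4035/46) = 11760/23.
Government outlay = subsidy × quantity = 58 × 11760/23 = 682080/23.

Government cost = 682080/23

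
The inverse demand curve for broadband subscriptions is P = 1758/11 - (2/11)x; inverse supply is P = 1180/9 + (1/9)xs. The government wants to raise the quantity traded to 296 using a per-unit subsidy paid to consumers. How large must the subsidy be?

At x = 296, from the demand curve buyers pay Pb = 1758/11 − (2/11)·296 = 106; from the supply curve sellers need Ps = 1180/9 + (1/9)·296 = 164.
The subsidy must fill the gap: s = Ps − Pb = 164 − 106 = 58.

Required subsidy s = 58 per unit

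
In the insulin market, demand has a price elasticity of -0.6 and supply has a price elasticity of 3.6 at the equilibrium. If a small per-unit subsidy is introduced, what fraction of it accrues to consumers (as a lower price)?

Consumer share = 6/7

For a small subsidy around the equilibrium, the benefit split depends on the relative slopes, which at a point are proportional to the elasticities.
Buyer share = εs/(εs + |εd|) = 3.6/(3.6 + 0.6) = 6/7; seller share = |εd|/(εs + |εd|) = 1/7.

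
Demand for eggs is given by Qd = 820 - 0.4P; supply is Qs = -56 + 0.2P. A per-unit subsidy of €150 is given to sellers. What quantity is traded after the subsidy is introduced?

Pre-subsidy: 820 - 0.4P = -56 + 0.2P gives P* = 1460, Q* = 236.
With the subsidy, sellers receive Ps = Pb + 150 for each unit, where Pb is the price buyers pay.
Supply in terms of Pb becomes Qs = -56 + 0.2(Pb + 150) = -26 + 0.2Pb. Setting this equal to demand: 820 - 0.4Pb = -26 + 0.2Pb, so Pb = 1410.
Sellers receive Ps = 1410 + 150 = 1560; Q' = 820 − 0.4·1410 = 256.

Q' = 256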